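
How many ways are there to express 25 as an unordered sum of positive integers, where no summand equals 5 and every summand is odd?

78

A full systematic count gives 78.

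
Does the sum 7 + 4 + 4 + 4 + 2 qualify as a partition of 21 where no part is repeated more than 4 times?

Yes

The parts sum to 21, and the condition 'no summand is used more than 4 times' holds.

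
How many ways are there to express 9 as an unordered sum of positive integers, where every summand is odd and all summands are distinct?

2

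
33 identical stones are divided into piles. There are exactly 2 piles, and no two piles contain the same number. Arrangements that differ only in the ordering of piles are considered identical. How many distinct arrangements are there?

16

The partitions of 33 that satisfy the conditions:
1 + 32
2 + 31
3 + 30
4 + 29
5 + 28
6 + 27
7 + 26
8 + 25
9 + 24
10 + 23
11 + 22
12 + 21
13 + 20
14 + 19
15 + 18
16 + 17
That's 16 in total.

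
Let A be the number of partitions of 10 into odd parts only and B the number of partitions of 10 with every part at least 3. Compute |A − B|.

5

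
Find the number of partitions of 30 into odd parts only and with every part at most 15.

Systematic enumeration (by largest part, then next-largest, …) yields 247.

247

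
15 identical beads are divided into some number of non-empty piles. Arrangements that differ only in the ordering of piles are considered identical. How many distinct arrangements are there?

176

Systematic enumeration (by largest part, then next-largest, …) yields 176.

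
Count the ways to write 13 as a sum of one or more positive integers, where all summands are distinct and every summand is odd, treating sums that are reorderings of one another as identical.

Listing the qualifying partitions of 13:
13
9,3,1
7,5,1
Counting gives 3.

3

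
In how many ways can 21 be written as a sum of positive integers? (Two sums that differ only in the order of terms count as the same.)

Enumerating by decreasing first part gives 792 partitions in all.

792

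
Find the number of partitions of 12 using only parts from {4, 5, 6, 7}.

The partitions of 12 that satisfy the conditions:
7+5
6+6
4+4+4

3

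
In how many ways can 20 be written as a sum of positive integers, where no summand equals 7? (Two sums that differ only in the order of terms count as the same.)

There are 526 such partitions.

526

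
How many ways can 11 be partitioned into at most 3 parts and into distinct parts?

11

Enumerating:
11
10,1
9,2
8,3
8,2,1
7,4
7,3,1
6,5
6,4,1
6,3,2
5,4,2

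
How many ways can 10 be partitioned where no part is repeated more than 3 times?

29

There are too many to list fully; the first 12 (by largest part) are:
10
9+1
8+2
8+1+1
7+3
7+2+1
7+1+1+1
6+4
6+3+1
6+2+2
6+2+1+1
5+5
…and 17 more, for 29 total.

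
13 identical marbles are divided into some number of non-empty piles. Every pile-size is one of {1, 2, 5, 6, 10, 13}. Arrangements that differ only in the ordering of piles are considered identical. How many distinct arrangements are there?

The partitions of 13 that satisfy the conditions:
13
10,2,1
10,1,1,1
6,6,1
6,5,2
6,5,1,1
6,2,2,2,1
6,2,2,1,1,1
6,2,1,1,1,1,1
6,1,1,1,1,1,1,1
5,5,2,1
5,5,1,1,1
5,2,2,2,2
5,2,2,2,1,1
5,2,2,1,1,1,1
5,2,1,1,1,1,1,1
5,1,1,1,1,1,1,1,1
2,2,2,2,2,2,1
2,2,2,2,2,1,1,1
2,2,2,2,1,1,1,1,1
2,2,2,1,1,1,1,1,1,1
2,2,1,1,1,1,1,1,1,1,1
2,1,1,1,1,1,1,1,1,1,1,1
1,1,1,1,1,1,1,1,1,1,1,1,1

24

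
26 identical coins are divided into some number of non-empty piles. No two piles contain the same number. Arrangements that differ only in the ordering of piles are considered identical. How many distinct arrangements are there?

165

Systematic enumeration (by largest part, then next-largest, …) yields 165.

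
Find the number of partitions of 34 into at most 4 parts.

411

Direct enumeration gives 411 partitions.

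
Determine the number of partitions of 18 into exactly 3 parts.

There are too many to list fully; the first 12 (by largest part) are:
1 + 1 + 16
1 + 2 + 15
1 + 3 + 14
2 + 2 + 14
1 + 4 + 13
2 + 3 + 13
1 + 5 + 12
2 + 4 + 12
3 + 3 + 12
1 + 6 + 11
2 + 5 + 11
3 + 4 + 11
…and 15 more, for 27 total.

27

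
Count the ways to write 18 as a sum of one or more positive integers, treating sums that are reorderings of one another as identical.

Enumerating by decreasing first part gives 385 partitions in all.

385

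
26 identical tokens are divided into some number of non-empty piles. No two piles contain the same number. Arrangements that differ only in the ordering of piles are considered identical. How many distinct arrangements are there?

165

There are 165 such partitions.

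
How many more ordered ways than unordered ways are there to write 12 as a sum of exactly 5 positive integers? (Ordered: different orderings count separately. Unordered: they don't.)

317

Compositions: C(11,4) = 330.
Unordered (partitions into 5 parts): 13.
Difference: 330 − 13 = 317.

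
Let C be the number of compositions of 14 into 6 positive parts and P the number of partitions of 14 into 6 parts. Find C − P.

Compositions: C(13,5) = 1287.
Partitions of 14 into exactly 6 parts: 20.
Difference: 1287 − 20 = 1267.

1267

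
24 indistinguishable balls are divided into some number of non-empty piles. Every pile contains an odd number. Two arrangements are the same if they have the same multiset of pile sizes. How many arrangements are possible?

There are 122 such partitions.

122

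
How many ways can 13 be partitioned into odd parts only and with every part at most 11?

17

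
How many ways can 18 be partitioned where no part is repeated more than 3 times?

208

Counting exhaustively, 208 partitions satisfy the conditions.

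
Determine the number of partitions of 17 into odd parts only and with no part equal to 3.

Listing the qualifying partitions of 17:
17
15 + 1 + 1
13 + 1 + 1 + 1 + 1
11 + 5 + 1
11 + 1 + 1 + 1 + 1 + 1 + 1
9 + 7 + 1
9 + 5 + 1 + 1 + 1
9 + 1 + 1 + 1 + 1 + 1 + 1 + 1 + 1
7 + 7 + 1 + 1 + 1
7 + 5 + 5
7 + 5 + 1 + 1 + 1 + 1 + 1
7 + 1 + 1 + 1 + 1 + 1 + 1 + 1 + 1 + 1 + 1
5 + 5 + 5 + 1 + 1
5 + 5 + 1 + 1 + 1 + 1 + 1 + 1 + 1
5 + 1 + 1 + 1 + 1 + 1 + 1 + 1 + 1 + 1 + 1 + 1 + 1
1 + 1 + 1 + 1 + 1 + 1 + 1 + 1 + 1 + 1 + 1 + 1 + 1 + 1 + 1 + 1 + 1
That's 16 in total.

16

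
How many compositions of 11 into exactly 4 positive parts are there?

120

A composition of 11 into 4 positive parts is chosen by placing 3 dividers among the 10 gaps between 11 units: C(10,3) = 120.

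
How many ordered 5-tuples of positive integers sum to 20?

A composition of 20 into 5 positive parts is chosen by placing 4 dividers among the 19 gaps between 20 units: C(19,4) = 3876.

3876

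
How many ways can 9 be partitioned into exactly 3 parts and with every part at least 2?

The partitions of 9 that satisfy the conditions:
2, 2, 5
2, 3, 4
3, 3, 3
That's 3 in total.

3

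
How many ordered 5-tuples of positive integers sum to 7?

15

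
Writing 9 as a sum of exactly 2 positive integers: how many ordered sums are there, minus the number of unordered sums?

4

Compositions: C(8,1) = 8.
Unordered (partitions into 2 parts): 4.
Difference: 8 − 4 = 4.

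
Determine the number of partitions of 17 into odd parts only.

38

There are too many to list fully; the first 12 (by largest part) are:
17
15+1+1
13+3+1
13+1+1+1+1
11+5+1
11+3+3
11+3+1+1+1
11+1+1+1+1+1+1
9+7+1
9+5+3
9+5+1+1+1
9+3+3+1+1
…and 26 more, for 38 total.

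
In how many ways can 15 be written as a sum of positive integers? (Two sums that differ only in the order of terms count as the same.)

176

Enumerating by decreasing first part gives 176 partitions in all.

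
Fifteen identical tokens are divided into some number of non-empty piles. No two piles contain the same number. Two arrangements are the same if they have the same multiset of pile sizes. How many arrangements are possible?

There are too many to list fully; the first 12 (by largest part) are:
15
14,1
13,2
12,3
12,2,1
11,4
11,3,1
10,5
10,4,1
10,3,2
9,6
9,5,1
…and 15 more, for 27 total.

27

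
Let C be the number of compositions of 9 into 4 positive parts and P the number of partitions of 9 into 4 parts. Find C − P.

50

Ordered (compositions into 4 parts): C(8,3) = 56.
Partitions of 9 into exactly 4 parts: 6.
Difference: 56 − 6 = 50.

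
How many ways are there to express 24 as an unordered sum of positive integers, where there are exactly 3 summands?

48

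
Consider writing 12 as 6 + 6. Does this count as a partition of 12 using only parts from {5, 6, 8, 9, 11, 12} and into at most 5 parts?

Yes

The parts sum to 12, and the condition 'each summand belongs to {5, 6, 8, 9, 11, 12}' holds; the condition 'there are at most 5 summands' holds.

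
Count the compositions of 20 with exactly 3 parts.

Place 2 bars in the 19 internal gaps of a row of 20 dots: C(19,2) = 171.

171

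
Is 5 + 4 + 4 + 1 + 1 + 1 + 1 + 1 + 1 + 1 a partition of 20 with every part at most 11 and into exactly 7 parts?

The parts sum to 20, and the condition 'there are exactly 7 summands' is violated.

No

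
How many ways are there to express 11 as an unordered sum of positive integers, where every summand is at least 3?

They are:
11
8,3
7,4
6,5
5,3,3
4,4,3
That's 6 in total.

6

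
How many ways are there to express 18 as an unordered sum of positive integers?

385

A full systematic count gives 385.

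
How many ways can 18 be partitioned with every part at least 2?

There are 88 such partitions.

88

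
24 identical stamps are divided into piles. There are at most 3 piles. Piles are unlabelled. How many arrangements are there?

61

A partial list (first 12 by largest part):
24
1,23
2,22
1,1,22
3,21
1,2,21
4,20
1,3,20
2,2,20
5,19
1,4,19
2,3,19
…and 49 more, for 61 total.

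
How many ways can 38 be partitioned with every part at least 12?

The partitions of 38 that satisfy the conditions:
38
26, 12
25, 13
24, 14
23, 15
22, 16
21, 17
20, 18
19, 19
14, 12, 12
13, 13, 12

11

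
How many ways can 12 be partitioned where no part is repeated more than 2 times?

36

There are too many to list fully; the first 12 (by largest part) are:
12
1,11
2,10
1,1,10
3,9
1,2,9
4,8
1,3,8
2,2,8
1,1,2,8
5,7
1,4,7
…and 24 more, for 36 total.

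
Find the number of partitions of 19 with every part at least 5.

Enumerating:
19
5 + 14
6 + 13
7 + 12
8 + 11
9 + 10
5 + 5 + 9
5 + 6 + 8
5 + 7 + 7
6 + 6 + 7
That's 10 in total.

10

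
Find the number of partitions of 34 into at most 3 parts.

There are 114 such partitions.

114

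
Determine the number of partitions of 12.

There are 77 such partitions.

77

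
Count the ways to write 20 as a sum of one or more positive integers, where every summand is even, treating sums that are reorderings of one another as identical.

A partial list (first 12 by largest part):
20
18+2
16+4
16+2+2
14+6
14+4+2
14+2+2+2
12+8
12+6+2
12+4+4
12+4+2+2
12+2+2+2+2
…and 30 more, for 42 total.

42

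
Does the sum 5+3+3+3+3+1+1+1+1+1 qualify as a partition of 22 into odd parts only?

The parts sum to 22, and the condition 'every summand is odd' holds.

Yes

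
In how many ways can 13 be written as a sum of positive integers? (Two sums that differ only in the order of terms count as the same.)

Counting exhaustively, 101 partitions satisfy the conditions.

101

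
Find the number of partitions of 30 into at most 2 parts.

They are:
30
29+1
28+2
27+3
26+4
25+5
24+6
23+7
22+8
21+9
20+10
19+11
18+12
17+13
16+14
15+15

16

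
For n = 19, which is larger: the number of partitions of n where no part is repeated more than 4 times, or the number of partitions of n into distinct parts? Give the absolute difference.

271

Partitions of 19 where no part is repeated more than 4 times: 325.
Partitions of 19 into distinct parts: 54.
|325 − 54| = 271.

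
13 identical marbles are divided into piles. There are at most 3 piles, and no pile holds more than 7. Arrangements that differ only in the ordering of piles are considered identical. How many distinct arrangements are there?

9

They are:
7+6
7+5+1
7+4+2
7+3+3
6+6+1
6+5+2
6+4+3
5+5+3
5+4+4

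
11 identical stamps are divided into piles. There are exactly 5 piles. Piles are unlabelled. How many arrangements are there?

Listing the qualifying partitions of 11:
7,1,1,1,1
6,2,1,1,1
5,3,1,1,1
5,2,2,1,1
4,4,1,1,1
4,3,2,1,1
4,2,2,2,1
3,3,3,1,1
3,3,2,2,1
3,2,2,2,2

10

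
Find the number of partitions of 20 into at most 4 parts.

Systematic enumeration (by largest part, then next-largest, …) yields 108.

108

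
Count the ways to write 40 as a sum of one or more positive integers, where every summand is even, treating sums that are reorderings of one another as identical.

627

Enumerating by decreasing first part gives 627 partitions in all.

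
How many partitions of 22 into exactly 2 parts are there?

11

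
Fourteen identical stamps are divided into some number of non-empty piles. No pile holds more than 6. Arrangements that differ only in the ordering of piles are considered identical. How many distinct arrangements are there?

A full systematic count gives 90.

90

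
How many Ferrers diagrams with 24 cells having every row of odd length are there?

122

Enumerating by decreasing first part gives 122 partitions in all.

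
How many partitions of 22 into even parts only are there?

There are too many to list fully; the first 12 (by largest part) are:
22
20,2
18,4
18,2,2
16,6
16,4,2
16,2,2,2
14,8
14,6,2
14,4,4
14,4,2,2
14,2,2,2,2
…and 44 more, for 56 total.

56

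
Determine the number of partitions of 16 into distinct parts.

There are too many to list fully; the first 12 (by largest part) are:
16
1,15
2,14
3,13
1,2,13
4,12
1,3,12
5,11
1,4,11
2,3,11
6,10
1,5,10
…and 20 more, for 32 total.

32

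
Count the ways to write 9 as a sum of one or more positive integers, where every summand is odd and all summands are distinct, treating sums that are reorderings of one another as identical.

They are:
9
1 + 3 + 5

2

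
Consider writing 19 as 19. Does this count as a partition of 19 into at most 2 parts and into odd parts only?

Yes

The parts sum to 19, and the condition 'there are at most 2 summands' holds; the condition 'every summand is odd' holds.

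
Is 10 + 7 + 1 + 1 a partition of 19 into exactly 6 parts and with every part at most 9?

No

The parts sum to 19, and the condition 'there are exactly 6 summands' is violated.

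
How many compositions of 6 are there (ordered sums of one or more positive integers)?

32

The number of compositions of n is 2^(n−1); here 2^5 = 32.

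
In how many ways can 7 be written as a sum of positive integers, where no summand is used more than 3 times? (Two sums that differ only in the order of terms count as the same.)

12

Listing the qualifying partitions of 7:
7
6 + 1
5 + 2
5 + 1 + 1
4 + 3
4 + 2 + 1
4 + 1 + 1 + 1
3 + 3 + 1
3 + 2 + 2
3 + 2 + 1 + 1
2 + 2 + 2 + 1
2 + 2 + 1 + 1 + 1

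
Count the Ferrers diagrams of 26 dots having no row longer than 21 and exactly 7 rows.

A full systematic count gives 300.

300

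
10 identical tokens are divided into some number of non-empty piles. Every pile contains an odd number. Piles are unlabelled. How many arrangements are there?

Enumerating:
1, 9
3, 7
1, 1, 1, 7
5, 5
1, 1, 3, 5
1, 1, 1, 1, 1, 5
1, 3, 3, 3
1, 1, 1, 1, 3, 3
1, 1, 1, 1, 1, 1, 1, 3
1, 1, 1, 1, 1, 1, 1, 1, 1, 1
Counting gives 10.

10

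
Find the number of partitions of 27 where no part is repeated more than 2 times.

Direct enumeration gives 731 partitions.

731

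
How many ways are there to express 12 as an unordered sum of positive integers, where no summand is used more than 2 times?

A partial list (first 12 by largest part):
12
11, 1
10, 2
10, 1, 1
9, 3
9, 2, 1
8, 4
8, 3, 1
8, 2, 2
8, 2, 1, 1
7, 5
7, 4, 1
…and 24 more, for 36 total.

36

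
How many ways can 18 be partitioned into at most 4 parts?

There are 84 such partitions.

84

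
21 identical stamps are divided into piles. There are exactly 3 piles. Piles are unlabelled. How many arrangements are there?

A partial list (first 12 by largest part):
19,1,1
18,2,1
17,3,1
17,2,2
16,4,1
16,3,2
15,5,1
15,4,2
15,3,3
14,6,1
14,5,2
14,4,3
…and 25 more, for 37 total.

37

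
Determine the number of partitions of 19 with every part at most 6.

235

Counting exhaustively, 235 partitions satisfy the conditions.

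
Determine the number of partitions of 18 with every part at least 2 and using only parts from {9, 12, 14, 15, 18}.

The partitions of 18 that satisfy the conditions:
18
9 + 9

2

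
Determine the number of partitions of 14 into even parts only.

15

Enumerating:
14
12 + 2
10 + 4
10 + 2 + 2
8 + 6
8 + 4 + 2
8 + 2 + 2 + 2
6 + 6 + 2
6 + 4 + 4
6 + 4 + 2 + 2
6 + 2 + 2 + 2 + 2
4 + 4 + 4 + 2
4 + 4 + 2 + 2 + 2
4 + 2 + 2 + 2 + 2 + 2
2 + 2 + 2 + 2 + 2 + 2 + 2
That's 15 in total.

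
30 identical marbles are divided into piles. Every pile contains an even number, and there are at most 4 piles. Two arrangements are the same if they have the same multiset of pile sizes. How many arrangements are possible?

A partial list (first 12 by largest part):
30
28 + 2
26 + 4
26 + 2 + 2
24 + 6
24 + 4 + 2
24 + 2 + 2 + 2
22 + 8
22 + 6 + 2
22 + 4 + 4
22 + 4 + 2 + 2
20 + 10
…and 42 more, for 54 total.

54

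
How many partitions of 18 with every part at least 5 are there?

9

Enumerating:
18
13, 5
12, 6
11, 7
10, 8
9, 9
8, 5, 5
7, 6, 5
6, 6, 6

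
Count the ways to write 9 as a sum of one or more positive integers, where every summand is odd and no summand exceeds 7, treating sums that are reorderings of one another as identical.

Listing the qualifying partitions of 9:
7 + 1 + 1
5 + 3 + 1
5 + 1 + 1 + 1 + 1
3 + 3 + 3
3 + 3 + 1 + 1 + 1
3 + 1 + 1 + 1 + 1 + 1 + 1
1 + 1 + 1 + 1 + 1 + 1 + 1 + 1 + 1
That's 7 in total.

7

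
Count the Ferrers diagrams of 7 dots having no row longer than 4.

They are:
4+3
4+2+1
4+1+1+1
3+3+1
3+2+2
3+2+1+1
3+1+1+1+1
2+2+2+1
2+2+1+1+1
2+1+1+1+1+1
1+1+1+1+1+1+1

11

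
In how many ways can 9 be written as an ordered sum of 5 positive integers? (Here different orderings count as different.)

70

By stars and bars with positive parts, the count is C(8,4) = 70.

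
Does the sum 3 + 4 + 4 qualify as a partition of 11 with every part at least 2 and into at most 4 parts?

The parts sum to 11, and the condition 'every summand is at least 2' holds; the condition 'there are at most 4 summands' holds.

Yes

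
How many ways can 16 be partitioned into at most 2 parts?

9

Listing the qualifying partitions of 16:
16
1, 15
2, 14
3, 13
4, 12
5, 11
6, 10
7, 9
8, 8
Counting gives 9.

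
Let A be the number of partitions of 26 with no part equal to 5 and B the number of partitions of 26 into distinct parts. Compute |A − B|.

Partitions of 26 with no part equal to 5: 1644.
Partitions of 26 into distinct parts: 165.
|1644 − 165| = 1479.

1479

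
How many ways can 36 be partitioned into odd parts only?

668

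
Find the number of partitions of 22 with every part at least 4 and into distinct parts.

Enumerating:
22
4+18
5+17
6+16
7+15
8+14
9+13
4+5+13
10+12
4+6+12
4+7+11
5+6+11
4+8+10
5+7+10
5+8+9
6+7+9
4+5+6+7

17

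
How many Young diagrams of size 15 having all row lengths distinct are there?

27

There are too many to list fully; the first 12 (by largest part) are:
15
14,1
13,2
12,3
12,2,1
11,4
11,3,1
10,5
10,4,1
10,3,2
9,6
9,5,1
…and 15 more, for 27 total.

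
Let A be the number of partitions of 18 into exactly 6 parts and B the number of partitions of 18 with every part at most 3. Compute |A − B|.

21

Partitions of 18 into exactly 6 parts: 58.
Partitions of 18 with every part at most 3: 37.
|58 − 37| = 21.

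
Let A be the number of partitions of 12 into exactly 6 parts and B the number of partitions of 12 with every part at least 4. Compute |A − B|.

Partitions of 12 into exactly 6 parts: 11.
Partitions of 12 with every part at least 4: 5.
|11 − 5| = 6.

6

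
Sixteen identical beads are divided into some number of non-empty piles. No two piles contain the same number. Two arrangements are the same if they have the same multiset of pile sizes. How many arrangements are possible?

32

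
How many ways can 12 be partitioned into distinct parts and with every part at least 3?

5

The partitions of 12 that satisfy the conditions:
12
9 + 3
8 + 4
7 + 5
5 + 4 + 3
Counting gives 5.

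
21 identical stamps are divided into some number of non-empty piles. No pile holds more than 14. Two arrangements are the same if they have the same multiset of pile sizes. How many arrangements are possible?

Enumerating by decreasing first part gives 762 partitions in all.

762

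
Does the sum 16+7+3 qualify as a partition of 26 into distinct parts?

Yes

The parts sum to 26, and the condition 'all summands are distinct' holds.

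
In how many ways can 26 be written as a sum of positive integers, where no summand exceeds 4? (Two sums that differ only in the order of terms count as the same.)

Direct enumeration gives 206 partitions.

206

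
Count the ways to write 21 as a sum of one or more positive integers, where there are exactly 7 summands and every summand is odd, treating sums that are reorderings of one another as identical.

The partitions of 21 that satisfy the conditions:
15, 1, 1, 1, 1, 1, 1
13, 3, 1, 1, 1, 1, 1
11, 5, 1, 1, 1, 1, 1
11, 3, 3, 1, 1, 1, 1
9, 7, 1, 1, 1, 1, 1
9, 5, 3, 1, 1, 1, 1
9, 3, 3, 3, 1, 1, 1
7, 7, 3, 1, 1, 1, 1
7, 5, 5, 1, 1, 1, 1
7, 5, 3, 3, 1, 1, 1
7, 3, 3, 3, 3, 1, 1
5, 5, 5, 3, 1, 1, 1
5, 5, 3, 3, 3, 1, 1
5, 3, 3, 3, 3, 3, 1
3, 3, 3, 3, 3, 3, 3

15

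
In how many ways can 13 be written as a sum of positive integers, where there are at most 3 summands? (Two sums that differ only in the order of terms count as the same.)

They are:
13
12 + 1
11 + 2
11 + 1 + 1
10 + 3
10 + 2 + 1
9 + 4
9 + 3 + 1
9 + 2 + 2
8 + 5
8 + 4 + 1
8 + 3 + 2
7 + 6
7 + 5 + 1
7 + 4 + 2
7 + 3 + 3
6 + 6 + 1
6 + 5 + 2
6 + 4 + 3
5 + 5 + 3
5 + 4 + 4

21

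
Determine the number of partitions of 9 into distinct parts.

They are:
9
8+1
7+2
6+3
6+2+1
5+4
5+3+1
4+3+2

8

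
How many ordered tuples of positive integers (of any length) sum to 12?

2048

Each of the 11 gaps between 12 units is either a break or not: 2^11 = 2048.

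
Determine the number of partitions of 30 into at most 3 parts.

There are 91 such partitions.

91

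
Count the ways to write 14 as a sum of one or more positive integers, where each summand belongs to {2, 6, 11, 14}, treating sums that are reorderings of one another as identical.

4

Enumerating:
14
6 + 6 + 2
6 + 2 + 2 + 2 + 2
2 + 2 + 2 + 2 + 2 + 2 + 2
Counting gives 4.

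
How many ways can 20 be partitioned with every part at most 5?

A full systematic count gives 192.

192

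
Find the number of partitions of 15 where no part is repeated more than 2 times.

70

There are too many to list fully; the first 12 (by largest part) are:
15
14,1
13,2
13,1,1
12,3
12,2,1
11,4
11,3,1
11,2,2
11,2,1,1
10,5
10,4,1
…and 58 more, for 70 total.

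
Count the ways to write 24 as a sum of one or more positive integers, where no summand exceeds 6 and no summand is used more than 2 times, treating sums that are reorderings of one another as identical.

There are too many to list fully; the first 12 (by largest part) are:
6+6+5+5+2
6+6+5+5+1+1
6+6+5+4+3
6+6+5+4+2+1
6+6+5+3+3+1
6+6+5+3+2+2
6+6+5+3+2+1+1
6+6+4+4+3+1
6+6+4+4+2+2
6+6+4+4+2+1+1
6+6+4+3+3+2
6+6+4+3+3+1+1
…and 22 more, for 34 total.

34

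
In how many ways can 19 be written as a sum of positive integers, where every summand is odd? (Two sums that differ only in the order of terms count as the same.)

54

A partial list (first 12 by largest part):
19
17+1+1
15+3+1
15+1+1+1+1
13+5+1
13+3+3
13+3+1+1+1
13+1+1+1+1+1+1
11+7+1
11+5+3
11+5+1+1+1
11+3+3+1+1
…and 42 more, for 54 total.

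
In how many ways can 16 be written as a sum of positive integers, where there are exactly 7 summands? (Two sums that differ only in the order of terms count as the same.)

A partial list (first 12 by largest part):
1+1+1+1+1+1+10
1+1+1+1+1+2+9
1+1+1+1+1+3+8
1+1+1+1+2+2+8
1+1+1+1+1+4+7
1+1+1+1+2+3+7
1+1+1+2+2+2+7
1+1+1+1+1+5+6
1+1+1+1+2+4+6
1+1+1+1+3+3+6
1+1+1+2+2+3+6
1+1+2+2+2+2+6
…and 16 more, for 28 total.

28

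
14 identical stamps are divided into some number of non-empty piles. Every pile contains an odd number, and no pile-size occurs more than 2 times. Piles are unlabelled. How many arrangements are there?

8

Listing the qualifying partitions of 14:
13, 1
11, 3
9, 5
9, 3, 1, 1
7, 7
7, 5, 1, 1
7, 3, 3, 1
5, 5, 3, 1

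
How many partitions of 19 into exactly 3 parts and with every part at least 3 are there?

They are:
13 + 3 + 3
12 + 4 + 3
11 + 5 + 3
11 + 4 + 4
10 + 6 + 3
10 + 5 + 4
9 + 7 + 3
9 + 6 + 4
9 + 5 + 5
8 + 8 + 3
8 + 7 + 4
8 + 6 + 5
7 + 7 + 5
7 + 6 + 6

14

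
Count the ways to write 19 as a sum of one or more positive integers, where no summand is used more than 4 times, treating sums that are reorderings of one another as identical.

325

A full systematic count gives 325.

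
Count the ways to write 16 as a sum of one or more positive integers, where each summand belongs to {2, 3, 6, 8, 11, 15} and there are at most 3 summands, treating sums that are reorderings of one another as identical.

3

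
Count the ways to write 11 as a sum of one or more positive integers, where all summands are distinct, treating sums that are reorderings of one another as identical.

The partitions of 11 that satisfy the conditions:
11
10+1
9+2
8+3
8+2+1
7+4
7+3+1
6+5
6+4+1
6+3+2
5+4+2
5+3+2+1
Counting gives 12.

12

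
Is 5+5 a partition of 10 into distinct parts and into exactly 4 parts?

No

The parts sum to 10, and the condition 'all summands are distinct' is violated.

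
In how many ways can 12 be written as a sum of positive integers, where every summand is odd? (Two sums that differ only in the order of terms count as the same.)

15

Listing the qualifying partitions of 12:
11 + 1
9 + 3
9 + 1 + 1 + 1
7 + 5
7 + 3 + 1 + 1
7 + 1 + 1 + 1 + 1 + 1
5 + 5 + 1 + 1
5 + 3 + 3 + 1
5 + 3 + 1 + 1 + 1 + 1
5 + 1 + 1 + 1 + 1 + 1 + 1 + 1
3 + 3 + 3 + 3
3 + 3 + 3 + 1 + 1 + 1
3 + 3 + 1 + 1 + 1 + 1 + 1 + 1
3 + 1 + 1 + 1 + 1 + 1 + 1 + 1 + 1 + 1
1 + 1 + 1 + 1 + 1 + 1 + 1 + 1 + 1 + 1 + 1 + 1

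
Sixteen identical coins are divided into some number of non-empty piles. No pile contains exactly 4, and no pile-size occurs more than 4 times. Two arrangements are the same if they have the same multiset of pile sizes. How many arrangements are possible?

There are 104 such partitions.

104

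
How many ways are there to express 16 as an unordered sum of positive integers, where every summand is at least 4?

11

Listing the qualifying partitions of 16:
16
12,4
11,5
10,6
9,7
8,8
8,4,4
7,5,4
6,6,4
6,5,5
4,4,4,4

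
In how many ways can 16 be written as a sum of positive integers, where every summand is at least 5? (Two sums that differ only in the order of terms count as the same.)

6

The partitions of 16 that satisfy the conditions:
16
11,5
10,6
9,7
8,8
6,5,5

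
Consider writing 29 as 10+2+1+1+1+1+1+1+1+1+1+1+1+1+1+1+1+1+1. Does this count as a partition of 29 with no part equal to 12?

Yes

The parts sum to 29, and the condition 'no summand equals 12' holds.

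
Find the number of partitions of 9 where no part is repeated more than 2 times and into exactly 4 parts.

4

Enumerating:
1,1,2,5
1,1,3,4
1,2,2,4
1,2,3,3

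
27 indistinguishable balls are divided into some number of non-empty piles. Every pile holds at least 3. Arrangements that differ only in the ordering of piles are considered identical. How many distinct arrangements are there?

191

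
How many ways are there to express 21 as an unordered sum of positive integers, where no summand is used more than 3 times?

A full systematic count gives 395.

395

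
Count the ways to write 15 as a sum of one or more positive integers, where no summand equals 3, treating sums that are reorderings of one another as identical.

Counting exhaustively, 99 partitions satisfy the conditions.

99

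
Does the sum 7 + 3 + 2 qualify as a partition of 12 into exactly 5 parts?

The parts sum to 12, and the condition 'there are exactly 5 summands' is violated.

No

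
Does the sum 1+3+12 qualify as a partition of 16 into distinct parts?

Yes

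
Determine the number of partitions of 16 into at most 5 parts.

A full systematic count gives 101.

101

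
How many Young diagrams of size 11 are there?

There are too many to list fully; the first 12 (by largest part) are:
11
10 + 1
9 + 2
9 + 1 + 1
8 + 3
8 + 2 + 1
8 + 1 + 1 + 1
7 + 4
7 + 3 + 1
7 + 2 + 2
7 + 2 + 1 + 1
7 + 1 + 1 + 1 + 1
…and 44 more, for 56 total.

56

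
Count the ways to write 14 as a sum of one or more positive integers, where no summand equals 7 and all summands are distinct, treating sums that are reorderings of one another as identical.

18

Enumerating:
14
13+1
12+2
11+3
11+2+1
10+4
10+3+1
9+5
9+4+1
9+3+2
8+6
8+5+1
8+4+2
8+3+2+1
6+5+3
6+5+2+1
6+4+3+1
5+4+3+2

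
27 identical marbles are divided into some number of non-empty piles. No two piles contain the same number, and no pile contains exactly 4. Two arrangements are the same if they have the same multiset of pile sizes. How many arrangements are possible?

A full systematic count gives 124.

124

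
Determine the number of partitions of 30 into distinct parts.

Systematic enumeration (by largest part, then next-largest, …) yields 296.

296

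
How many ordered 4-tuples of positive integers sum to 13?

220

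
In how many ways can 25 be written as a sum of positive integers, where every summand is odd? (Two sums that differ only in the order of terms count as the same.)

142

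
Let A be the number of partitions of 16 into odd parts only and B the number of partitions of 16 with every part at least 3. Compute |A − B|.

Partitions of 16 into odd parts only: 32.
Partitions of 16 with every part at least 3: 21.
|32 − 21| = 11.

11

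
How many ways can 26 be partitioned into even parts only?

101

There are 101 such partitions.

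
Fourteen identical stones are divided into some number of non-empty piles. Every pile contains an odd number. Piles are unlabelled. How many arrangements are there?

22

Enumerating:
13, 1
11, 3
11, 1, 1, 1
9, 5
9, 3, 1, 1
9, 1, 1, 1, 1, 1
7, 7
7, 5, 1, 1
7, 3, 3, 1
7, 3, 1, 1, 1, 1
7, 1, 1, 1, 1, 1, 1, 1
5, 5, 3, 1
5, 5, 1, 1, 1, 1
5, 3, 3, 3
5, 3, 3, 1, 1, 1
5, 3, 1, 1, 1, 1, 1, 1
5, 1, 1, 1, 1, 1, 1, 1, 1, 1
3, 3, 3, 3, 1, 1
3, 3, 3, 1, 1, 1, 1, 1
3, 3, 1, 1, 1, 1, 1, 1, 1, 1
3, 1, 1, 1, 1, 1, 1, 1, 1, 1, 1, 1
1, 1, 1, 1, 1, 1, 1, 1, 1, 1, 1, 1, 1, 1
That's 22 in total.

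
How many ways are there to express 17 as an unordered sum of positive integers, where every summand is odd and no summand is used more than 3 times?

18

The partitions of 17 that satisfy the conditions:
17
15 + 1 + 1
13 + 3 + 1
11 + 5 + 1
11 + 3 + 3
11 + 3 + 1 + 1 + 1
9 + 7 + 1
9 + 5 + 3
9 + 5 + 1 + 1 + 1
9 + 3 + 3 + 1 + 1
7 + 7 + 3
7 + 7 + 1 + 1 + 1
7 + 5 + 5
7 + 5 + 3 + 1 + 1
7 + 3 + 3 + 3 + 1
5 + 5 + 5 + 1 + 1
5 + 5 + 3 + 3 + 1
5 + 3 + 3 + 3 + 1 + 1 + 1
Counting gives 18.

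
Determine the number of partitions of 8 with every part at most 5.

Enumerating:
5,3
5,2,1
5,1,1,1
4,4
4,3,1
4,2,2
4,2,1,1
4,1,1,1,1
3,3,2
3,3,1,1
3,2,2,1
3,2,1,1,1
3,1,1,1,1,1
2,2,2,2
2,2,2,1,1
2,2,1,1,1,1
2,1,1,1,1,1,1
1,1,1,1,1,1,1,1
That's 18 in total.

18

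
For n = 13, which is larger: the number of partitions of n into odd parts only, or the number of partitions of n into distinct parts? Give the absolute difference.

0

Partitions of 13 into odd parts only: 18.
Partitions of 13 into distinct parts: 18.
|18 − 18| = 0.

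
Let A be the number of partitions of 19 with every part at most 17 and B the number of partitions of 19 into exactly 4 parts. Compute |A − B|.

434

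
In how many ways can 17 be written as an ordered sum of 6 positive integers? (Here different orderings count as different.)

Equivalently, choose which 5 of the 16 gaps become plus signs: C(16,5) = 4368.

4368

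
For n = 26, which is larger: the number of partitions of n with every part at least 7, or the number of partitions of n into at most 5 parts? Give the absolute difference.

Partitions of 26 with every part at least 7: 13.
Partitions of 26 into at most 5 parts: 427.
|13 − 427| = 414.

414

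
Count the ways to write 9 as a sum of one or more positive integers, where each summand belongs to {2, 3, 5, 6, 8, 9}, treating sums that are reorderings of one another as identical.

Enumerating:
9
3+6
2+2+5
3+3+3
2+2+2+3

5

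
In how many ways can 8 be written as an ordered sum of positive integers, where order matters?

128

Each of the 7 gaps between 8 units is either a break or not: 2^7 = 128.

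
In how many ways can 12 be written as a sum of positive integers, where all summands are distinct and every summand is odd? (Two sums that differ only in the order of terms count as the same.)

3

Enumerating:
11, 1
9, 3
7, 5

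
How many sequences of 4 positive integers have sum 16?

455

Equivalently, choose which 3 of the 15 gaps become plus signs: C(15,3) = 455.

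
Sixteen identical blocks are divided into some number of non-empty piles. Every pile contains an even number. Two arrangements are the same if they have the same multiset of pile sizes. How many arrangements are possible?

Listing the qualifying partitions of 16:
16
14+2
12+4
12+2+2
10+6
10+4+2
10+2+2+2
8+8
8+6+2
8+4+4
8+4+2+2
8+2+2+2+2
6+6+4
6+6+2+2
6+4+4+2
6+4+2+2+2
6+2+2+2+2+2
4+4+4+4
4+4+4+2+2
4+4+2+2+2+2
4+2+2+2+2+2+2
2+2+2+2+2+2+2+2
Counting gives 22.

22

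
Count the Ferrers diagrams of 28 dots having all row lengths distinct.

222

Enumerating by decreasing first part gives 222 partitions in all.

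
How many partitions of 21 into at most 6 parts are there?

331

Counting exhaustively, 331 partitions satisfy the conditions.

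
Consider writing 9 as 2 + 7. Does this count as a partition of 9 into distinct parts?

The parts sum to 9, and the condition 'all summands are distinct' holds.

Yes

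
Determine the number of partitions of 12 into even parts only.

11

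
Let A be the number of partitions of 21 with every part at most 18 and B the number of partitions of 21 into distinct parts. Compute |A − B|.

712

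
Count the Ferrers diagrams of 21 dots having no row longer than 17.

785

Enumerating by decreasing first part gives 785 partitions in all.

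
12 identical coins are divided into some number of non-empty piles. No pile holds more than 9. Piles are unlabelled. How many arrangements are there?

73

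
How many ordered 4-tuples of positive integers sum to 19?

816

By stars and bars with positive parts, the count is C(18,3) = 816.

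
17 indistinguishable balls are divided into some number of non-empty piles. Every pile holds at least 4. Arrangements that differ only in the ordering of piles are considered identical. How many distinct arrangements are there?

The partitions of 17 that satisfy the conditions:
17
13,4
12,5
11,6
10,7
9,8
9,4,4
8,5,4
7,6,4
7,5,5
6,6,5
5,4,4,4
Counting gives 12.

12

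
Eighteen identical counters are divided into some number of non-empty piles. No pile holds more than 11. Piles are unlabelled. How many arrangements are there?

355

Counting exhaustively, 355 partitions satisfy the conditions.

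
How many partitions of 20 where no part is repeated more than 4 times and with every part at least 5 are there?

13

Enumerating:
20
15+5
14+6
13+7
12+8
11+9
10+10
10+5+5
9+6+5
8+7+5
8+6+6
7+7+6
5+5+5+5
Counting gives 13.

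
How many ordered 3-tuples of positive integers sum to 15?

91

A composition of 15 into 3 positive parts is chosen by placing 2 dividers among the 14 gaps between 15 units: C(14,2) = 91.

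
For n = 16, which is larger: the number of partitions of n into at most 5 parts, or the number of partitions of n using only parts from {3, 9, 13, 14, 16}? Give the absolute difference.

99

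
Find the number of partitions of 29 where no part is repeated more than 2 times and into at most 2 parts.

15

Enumerating:
29
1 + 28
2 + 27
3 + 26
4 + 25
5 + 24
6 + 23
7 + 22
8 + 21
9 + 20
10 + 19
11 + 18
12 + 17
13 + 16
14 + 15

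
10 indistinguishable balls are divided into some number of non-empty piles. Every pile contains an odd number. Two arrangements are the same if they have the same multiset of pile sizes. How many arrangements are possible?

Enumerating:
1+9
3+7
1+1+1+7
5+5
1+1+3+5
1+1+1+1+1+5
1+3+3+3
1+1+1+1+3+3
1+1+1+1+1+1+1+3
1+1+1+1+1+1+1+1+1+1
That's 10 in total.

10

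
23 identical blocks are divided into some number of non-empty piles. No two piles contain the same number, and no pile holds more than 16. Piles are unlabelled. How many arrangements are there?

Enumerating by decreasing first part gives 90 partitions in all.

90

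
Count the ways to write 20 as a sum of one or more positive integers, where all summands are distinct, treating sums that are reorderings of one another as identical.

64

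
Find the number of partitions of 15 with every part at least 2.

41

A partial list (first 12 by largest part):
15
13+2
12+3
11+4
11+2+2
10+5
10+3+2
9+6
9+4+2
9+3+3
9+2+2+2
8+7
…and 29 more, for 41 total.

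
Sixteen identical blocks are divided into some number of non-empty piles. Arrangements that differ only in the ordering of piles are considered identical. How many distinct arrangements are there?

231

Direct enumeration gives 231 partitions.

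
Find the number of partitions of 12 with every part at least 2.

21

Listing the qualifying partitions of 12:
12
10 + 2
9 + 3
8 + 4
8 + 2 + 2
7 + 5
7 + 3 + 2
6 + 6
6 + 4 + 2
6 + 3 + 3
6 + 2 + 2 + 2
5 + 5 + 2
5 + 4 + 3
5 + 3 + 2 + 2
4 + 4 + 4
4 + 4 + 2 + 2
4 + 3 + 3 + 2
4 + 2 + 2 + 2 + 2
3 + 3 + 3 + 3
3 + 3 + 2 + 2 + 2
2 + 2 + 2 + 2 + 2 + 2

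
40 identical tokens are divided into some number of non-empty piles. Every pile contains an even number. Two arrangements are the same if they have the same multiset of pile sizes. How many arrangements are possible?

A full systematic count gives 627.

627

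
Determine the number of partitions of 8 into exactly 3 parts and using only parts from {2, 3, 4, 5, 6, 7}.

2

They are:
4, 2, 2
3, 3, 2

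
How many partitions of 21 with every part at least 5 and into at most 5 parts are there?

15

They are:
21
5+16
6+15
7+14
8+13
9+12
10+11
5+5+11
5+6+10
5+7+9
6+6+9
5+8+8
6+7+8
7+7+7
5+5+5+6
Counting gives 15.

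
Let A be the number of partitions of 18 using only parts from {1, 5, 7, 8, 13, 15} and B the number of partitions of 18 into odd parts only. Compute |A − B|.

Partitions of 18 using only parts from {1, 5, 7, 8, 13, 15}: 16.
Partitions of 18 into odd parts only: 46.
|16 − 46| = 30.

30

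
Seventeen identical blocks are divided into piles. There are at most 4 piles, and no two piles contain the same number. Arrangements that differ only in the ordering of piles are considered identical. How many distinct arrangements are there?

There are too many to list fully; the first 12 (by largest part) are:
17
16,1
15,2
14,3
14,2,1
13,4
13,3,1
12,5
12,4,1
12,3,2
11,6
11,5,1
…and 24 more, for 36 total.

36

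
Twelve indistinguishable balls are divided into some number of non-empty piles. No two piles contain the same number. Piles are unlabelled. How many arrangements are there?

The partitions of 12 that satisfy the conditions:
12
11, 1
10, 2
9, 3
9, 2, 1
8, 4
8, 3, 1
7, 5
7, 4, 1
7, 3, 2
6, 5, 1
6, 4, 2
6, 3, 2, 1
5, 4, 3
5, 4, 2, 1

15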